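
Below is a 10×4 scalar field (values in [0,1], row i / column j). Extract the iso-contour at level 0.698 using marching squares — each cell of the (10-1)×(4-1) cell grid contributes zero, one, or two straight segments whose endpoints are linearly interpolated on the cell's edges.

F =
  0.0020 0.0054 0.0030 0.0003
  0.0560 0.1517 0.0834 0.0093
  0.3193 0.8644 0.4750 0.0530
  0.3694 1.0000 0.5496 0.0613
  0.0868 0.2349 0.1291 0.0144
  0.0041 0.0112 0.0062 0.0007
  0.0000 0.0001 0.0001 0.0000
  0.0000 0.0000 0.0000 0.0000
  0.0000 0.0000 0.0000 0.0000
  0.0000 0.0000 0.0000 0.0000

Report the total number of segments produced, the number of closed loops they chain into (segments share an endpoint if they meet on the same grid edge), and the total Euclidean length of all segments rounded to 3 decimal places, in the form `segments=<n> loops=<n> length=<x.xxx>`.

cell (1,0): code 0100 → (1.767,1.000)–(2.000,0.695)
cell (1,1): code 1000 → (2.000,1.427)–(1.767,1.000)
cell (2,0): code 0110 → (2.000,0.695)–(3.000,0.521)
cell (2,1): code 1001 → (3.000,1.671)–(2.000,1.427)
cell (3,0): code 0010 → (3.000,0.521)–(3.395,1.000)
cell (3,1): code 0001 → (3.395,1.000)–(3.000,1.671)
total: 6 segments, chained into 1 closed loop(s), length Σ = 4.314055

segments=6 loops=1 length=4.314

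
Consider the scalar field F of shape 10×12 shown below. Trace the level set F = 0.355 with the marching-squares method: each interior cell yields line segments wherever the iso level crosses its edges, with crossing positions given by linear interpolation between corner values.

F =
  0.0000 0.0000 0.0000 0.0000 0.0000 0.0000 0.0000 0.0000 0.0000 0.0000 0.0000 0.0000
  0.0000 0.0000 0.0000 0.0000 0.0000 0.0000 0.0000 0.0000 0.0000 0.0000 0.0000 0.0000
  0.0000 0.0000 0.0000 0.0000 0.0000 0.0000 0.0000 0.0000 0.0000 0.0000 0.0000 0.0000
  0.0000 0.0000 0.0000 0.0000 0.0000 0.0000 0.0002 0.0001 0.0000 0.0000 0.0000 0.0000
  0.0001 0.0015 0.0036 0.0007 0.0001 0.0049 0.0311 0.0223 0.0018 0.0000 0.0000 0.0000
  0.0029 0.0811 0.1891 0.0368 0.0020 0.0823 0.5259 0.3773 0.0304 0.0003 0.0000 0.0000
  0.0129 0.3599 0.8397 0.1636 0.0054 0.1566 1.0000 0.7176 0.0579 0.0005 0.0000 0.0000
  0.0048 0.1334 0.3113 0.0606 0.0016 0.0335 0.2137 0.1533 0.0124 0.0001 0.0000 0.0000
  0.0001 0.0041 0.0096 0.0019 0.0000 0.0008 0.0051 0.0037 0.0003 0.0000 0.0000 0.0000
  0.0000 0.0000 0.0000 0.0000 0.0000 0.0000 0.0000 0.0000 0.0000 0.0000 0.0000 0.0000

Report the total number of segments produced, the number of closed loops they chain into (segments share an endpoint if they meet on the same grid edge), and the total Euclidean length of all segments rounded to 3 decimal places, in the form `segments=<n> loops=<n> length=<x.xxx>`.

segments=14 loops=2 length=11.636

cell (4,5): code 0100 → (4.655,6.000)–(5.000,5.615)
cell (4,6): code 1100 → (4.937,7.000)–(4.655,6.000)
cell (4,7): code 1000 → (5.000,7.064)–(4.937,7.000)
cell (5,0): code 0100 → (5.982,1.000)–(6.000,0.986)
cell (5,1): code 1100 → (5.255,2.000)–(5.982,1.000)
cell (5,2): code 1000 → (6.000,2.717)–(5.255,2.000)
cell (5,5): code 0110 → (5.000,5.615)–(6.000,5.235)
cell (5,7): code 1001 → (6.000,7.550)–(5.000,7.064)
cell (6,0): code 0010 → (6.000,0.986)–(6.022,1.000)
cell (6,1): code 0011 → (6.022,1.000)–(6.917,2.000)
cell (6,2): code 0001 → (6.917,2.000)–(6.000,2.717)
cell (6,5): code 0010 → (6.000,5.235)–(6.820,6.000)
cell (6,6): code 0011 → (6.820,6.000)–(6.643,7.000)
cell (6,7): code 0001 → (6.643,7.000)–(6.000,7.550)
total: 14 segments, chained into 2 closed loop(s), length Σ = 11.635913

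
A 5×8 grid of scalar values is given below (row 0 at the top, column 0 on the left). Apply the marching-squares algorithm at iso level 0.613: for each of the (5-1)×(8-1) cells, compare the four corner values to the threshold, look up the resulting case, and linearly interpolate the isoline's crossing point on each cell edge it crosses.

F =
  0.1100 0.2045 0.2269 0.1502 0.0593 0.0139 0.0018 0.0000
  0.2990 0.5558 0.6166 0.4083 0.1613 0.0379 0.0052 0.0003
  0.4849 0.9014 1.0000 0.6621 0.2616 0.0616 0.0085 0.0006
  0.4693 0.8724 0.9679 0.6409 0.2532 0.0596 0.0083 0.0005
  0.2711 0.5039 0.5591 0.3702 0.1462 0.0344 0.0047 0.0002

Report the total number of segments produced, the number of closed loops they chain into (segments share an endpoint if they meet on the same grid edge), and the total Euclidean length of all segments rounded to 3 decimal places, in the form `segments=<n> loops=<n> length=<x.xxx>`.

cell (0,1): code 0100 → (0.991,2.000)–(1.000,1.941)
cell (0,2): code 1000 → (1.000,2.017)–(0.991,2.000)
cell (1,0): code 0100 → (1.166,1.000)–(2.000,0.308)
cell (1,1): code 1110 → (1.000,1.941)–(1.166,1.000)
cell (1,2): code 1101 → (1.807,3.000)–(1.000,2.017)
cell (1,3): code 1000 → (2.000,3.123)–(1.807,3.000)
cell (2,0): code 0110 → (2.000,0.308)–(3.000,0.356)
cell (2,3): code 1001 → (3.000,3.072)–(2.000,3.123)
cell (3,0): code 0010 → (3.000,0.356)–(3.704,1.000)
cell (3,1): code 0011 → (3.704,1.000)–(3.868,2.000)
cell (3,2): code 0011 → (3.868,2.000)–(3.103,3.000)
cell (3,3): code 0001 → (3.103,3.000)–(3.000,3.072)
total: 12 segments, chained into 1 closed loop(s), length Σ = 8.973902

segments=12 loops=1 length=8.974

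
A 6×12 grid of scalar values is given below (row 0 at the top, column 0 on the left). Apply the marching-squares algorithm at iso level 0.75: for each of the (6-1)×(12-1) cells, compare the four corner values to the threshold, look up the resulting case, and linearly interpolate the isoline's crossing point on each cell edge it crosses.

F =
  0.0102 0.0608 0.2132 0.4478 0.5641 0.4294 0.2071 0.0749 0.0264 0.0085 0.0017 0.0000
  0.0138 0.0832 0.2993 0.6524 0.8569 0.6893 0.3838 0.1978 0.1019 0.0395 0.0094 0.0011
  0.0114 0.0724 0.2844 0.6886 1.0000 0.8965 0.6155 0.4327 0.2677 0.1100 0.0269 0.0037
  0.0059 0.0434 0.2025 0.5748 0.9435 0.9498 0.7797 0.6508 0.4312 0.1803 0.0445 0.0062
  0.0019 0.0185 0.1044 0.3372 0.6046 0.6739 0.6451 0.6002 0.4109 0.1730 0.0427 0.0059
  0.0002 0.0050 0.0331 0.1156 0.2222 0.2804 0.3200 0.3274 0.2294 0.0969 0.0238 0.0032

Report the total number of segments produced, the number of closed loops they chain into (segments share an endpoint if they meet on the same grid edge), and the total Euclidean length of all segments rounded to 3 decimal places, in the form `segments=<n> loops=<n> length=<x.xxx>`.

cell (0,3): code 0100 → (0.635,4.000)–(1.000,3.477)
cell (0,4): code 1000 → (1.000,4.638)–(0.635,4.000)
cell (1,3): code 0110 → (1.000,3.477)–(2.000,3.197)
cell (1,4): code 1101 → (1.293,5.000)–(1.000,4.638)
cell (1,5): code 1000 → (2.000,5.521)–(1.293,5.000)
cell (2,3): code 0110 → (2.000,3.197)–(3.000,3.475)
cell (2,5): code 1101 → (2.819,6.000)–(2.000,5.521)
cell (2,6): code 1000 → (3.000,6.230)–(2.819,6.000)
cell (3,3): code 0010 → (3.000,3.475)–(3.571,4.000)
cell (3,4): code 0011 → (3.571,4.000)–(3.724,5.000)
cell (3,5): code 0011 → (3.724,5.000)–(3.221,6.000)
cell (3,6): code 0001 → (3.221,6.000)–(3.000,6.230)
total: 12 segments, chained into 1 closed loop(s), length Σ = 9.260724

segments=12 loops=1 length=9.261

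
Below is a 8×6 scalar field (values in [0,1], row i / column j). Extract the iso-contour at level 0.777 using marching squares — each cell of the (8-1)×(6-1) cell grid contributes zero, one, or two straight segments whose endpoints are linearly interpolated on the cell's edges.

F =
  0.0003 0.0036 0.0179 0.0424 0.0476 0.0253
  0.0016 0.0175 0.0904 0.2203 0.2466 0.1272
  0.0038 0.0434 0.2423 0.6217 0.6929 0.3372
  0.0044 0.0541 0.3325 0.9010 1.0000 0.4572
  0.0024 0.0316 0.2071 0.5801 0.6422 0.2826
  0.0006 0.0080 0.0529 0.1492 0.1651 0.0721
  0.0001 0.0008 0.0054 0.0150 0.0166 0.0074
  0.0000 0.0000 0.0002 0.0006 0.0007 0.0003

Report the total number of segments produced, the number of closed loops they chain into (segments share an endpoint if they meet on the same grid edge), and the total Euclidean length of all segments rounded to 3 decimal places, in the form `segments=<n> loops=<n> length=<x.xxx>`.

segments=6 loops=1 length=4.586

cell (2,2): code 0100 → (2.556,3.000)–(3.000,2.782)
cell (2,3): code 1100 → (2.274,4.000)–(2.556,3.000)
cell (2,4): code 1000 → (3.000,4.411)–(2.274,4.000)
cell (3,2): code 0010 → (3.000,2.782)–(3.386,3.000)
cell (3,3): code 0011 → (3.386,3.000)–(3.623,4.000)
cell (3,4): code 0001 → (3.623,4.000)–(3.000,4.411)
total: 6 segments, chained into 1 closed loop(s), length Σ = 4.585879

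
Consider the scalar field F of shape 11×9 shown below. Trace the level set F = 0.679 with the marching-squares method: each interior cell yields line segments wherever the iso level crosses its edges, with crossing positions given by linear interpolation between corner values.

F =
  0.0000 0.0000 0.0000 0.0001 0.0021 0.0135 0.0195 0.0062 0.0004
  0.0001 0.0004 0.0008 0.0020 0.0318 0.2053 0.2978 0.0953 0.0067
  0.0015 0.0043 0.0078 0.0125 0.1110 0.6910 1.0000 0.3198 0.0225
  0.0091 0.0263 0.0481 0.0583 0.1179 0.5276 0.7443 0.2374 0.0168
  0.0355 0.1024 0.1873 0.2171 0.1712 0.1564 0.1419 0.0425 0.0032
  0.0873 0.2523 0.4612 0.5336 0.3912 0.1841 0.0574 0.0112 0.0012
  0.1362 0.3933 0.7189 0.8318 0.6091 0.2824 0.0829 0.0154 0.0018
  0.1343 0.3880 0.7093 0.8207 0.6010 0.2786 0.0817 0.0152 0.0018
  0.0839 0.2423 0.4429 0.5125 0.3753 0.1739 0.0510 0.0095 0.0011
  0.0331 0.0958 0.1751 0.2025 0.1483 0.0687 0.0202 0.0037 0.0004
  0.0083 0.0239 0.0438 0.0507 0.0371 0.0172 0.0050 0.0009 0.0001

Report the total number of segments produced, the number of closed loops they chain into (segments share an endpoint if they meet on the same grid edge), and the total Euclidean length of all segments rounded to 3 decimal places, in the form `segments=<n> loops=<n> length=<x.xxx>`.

segments=16 loops=2 length=10.676

cell (1,4): code 0100 → (1.975,5.000)–(2.000,4.979)
cell (1,5): code 1100 → (1.543,6.000)–(1.975,5.000)
cell (1,6): code 1000 → (2.000,6.472)–(1.543,6.000)
cell (2,4): code 0010 → (2.000,4.979)–(2.073,5.000)
cell (2,5): code 0111 → (2.073,5.000)–(3.000,5.699)
cell (2,6): code 1001 → (3.000,6.129)–(2.000,6.472)
cell (3,5): code 0010 → (3.000,5.699)–(3.108,6.000)
cell (3,6): code 0001 → (3.108,6.000)–(3.000,6.129)
cell (5,1): code 0100 → (5.845,2.000)–(6.000,1.877)
cell (5,2): code 1100 → (5.488,3.000)–(5.845,2.000)
cell (5,3): code 1000 → (6.000,3.686)–(5.488,3.000)
cell (6,1): code 0110 → (6.000,1.877)–(7.000,1.906)
cell (6,3): code 1001 → (7.000,3.645)–(6.000,3.686)
cell (7,1): code 0010 → (7.000,1.906)–(7.114,2.000)
cell (7,2): code 0011 → (7.114,2.000)–(7.460,3.000)
cell (7,3): code 0001 → (7.460,3.000)–(7.000,3.645)
total: 16 segments, chained into 2 closed loop(s), length Σ = 10.676364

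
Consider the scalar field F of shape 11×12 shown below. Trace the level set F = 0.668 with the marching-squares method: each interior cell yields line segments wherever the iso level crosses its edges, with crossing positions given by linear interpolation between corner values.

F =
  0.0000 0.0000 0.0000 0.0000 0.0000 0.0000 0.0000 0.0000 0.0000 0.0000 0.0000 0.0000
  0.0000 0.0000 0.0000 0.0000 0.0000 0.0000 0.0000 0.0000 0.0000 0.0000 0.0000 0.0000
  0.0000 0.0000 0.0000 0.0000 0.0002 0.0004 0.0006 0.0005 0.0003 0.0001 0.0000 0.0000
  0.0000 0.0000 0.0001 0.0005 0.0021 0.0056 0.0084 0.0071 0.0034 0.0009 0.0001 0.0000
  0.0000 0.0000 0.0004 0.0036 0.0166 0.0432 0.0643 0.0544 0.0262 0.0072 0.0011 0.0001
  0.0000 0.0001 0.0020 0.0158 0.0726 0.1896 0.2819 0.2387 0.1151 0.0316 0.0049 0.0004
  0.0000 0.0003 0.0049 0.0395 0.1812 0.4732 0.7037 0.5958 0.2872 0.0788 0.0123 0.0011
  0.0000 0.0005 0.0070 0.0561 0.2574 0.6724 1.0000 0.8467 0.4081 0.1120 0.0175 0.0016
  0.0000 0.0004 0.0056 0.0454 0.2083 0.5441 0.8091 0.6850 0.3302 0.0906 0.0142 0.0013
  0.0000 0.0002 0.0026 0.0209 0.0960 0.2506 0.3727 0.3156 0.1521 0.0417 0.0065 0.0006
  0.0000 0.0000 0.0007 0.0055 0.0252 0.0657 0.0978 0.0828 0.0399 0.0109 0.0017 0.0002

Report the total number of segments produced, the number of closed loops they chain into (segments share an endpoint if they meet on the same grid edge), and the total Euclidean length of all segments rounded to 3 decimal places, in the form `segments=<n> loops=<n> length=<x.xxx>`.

cell (5,5): code 0100 → (5.915,6.000)–(6.000,5.845)
cell (5,6): code 1000 → (6.000,6.331)–(5.915,6.000)
cell (6,4): code 0100 → (6.978,5.000)–(7.000,4.989)
cell (6,5): code 1110 → (6.000,5.845)–(6.978,5.000)
cell (6,6): code 1101 → (6.288,7.000)–(6.000,6.331)
cell (6,7): code 1000 → (7.000,7.407)–(6.288,7.000)
cell (7,4): code 0010 → (7.000,4.989)–(7.034,5.000)
cell (7,5): code 0111 → (7.034,5.000)–(8.000,5.468)
cell (7,7): code 1001 → (8.000,7.048)–(7.000,7.407)
cell (8,5): code 0010 → (8.000,5.468)–(8.323,6.000)
cell (8,6): code 0011 → (8.323,6.000)–(8.046,7.000)
cell (8,7): code 0001 → (8.046,7.000)–(8.000,7.048)
total: 12 segments, chained into 1 closed loop(s), length Σ = 7.282537

segments=12 loops=1 length=7.283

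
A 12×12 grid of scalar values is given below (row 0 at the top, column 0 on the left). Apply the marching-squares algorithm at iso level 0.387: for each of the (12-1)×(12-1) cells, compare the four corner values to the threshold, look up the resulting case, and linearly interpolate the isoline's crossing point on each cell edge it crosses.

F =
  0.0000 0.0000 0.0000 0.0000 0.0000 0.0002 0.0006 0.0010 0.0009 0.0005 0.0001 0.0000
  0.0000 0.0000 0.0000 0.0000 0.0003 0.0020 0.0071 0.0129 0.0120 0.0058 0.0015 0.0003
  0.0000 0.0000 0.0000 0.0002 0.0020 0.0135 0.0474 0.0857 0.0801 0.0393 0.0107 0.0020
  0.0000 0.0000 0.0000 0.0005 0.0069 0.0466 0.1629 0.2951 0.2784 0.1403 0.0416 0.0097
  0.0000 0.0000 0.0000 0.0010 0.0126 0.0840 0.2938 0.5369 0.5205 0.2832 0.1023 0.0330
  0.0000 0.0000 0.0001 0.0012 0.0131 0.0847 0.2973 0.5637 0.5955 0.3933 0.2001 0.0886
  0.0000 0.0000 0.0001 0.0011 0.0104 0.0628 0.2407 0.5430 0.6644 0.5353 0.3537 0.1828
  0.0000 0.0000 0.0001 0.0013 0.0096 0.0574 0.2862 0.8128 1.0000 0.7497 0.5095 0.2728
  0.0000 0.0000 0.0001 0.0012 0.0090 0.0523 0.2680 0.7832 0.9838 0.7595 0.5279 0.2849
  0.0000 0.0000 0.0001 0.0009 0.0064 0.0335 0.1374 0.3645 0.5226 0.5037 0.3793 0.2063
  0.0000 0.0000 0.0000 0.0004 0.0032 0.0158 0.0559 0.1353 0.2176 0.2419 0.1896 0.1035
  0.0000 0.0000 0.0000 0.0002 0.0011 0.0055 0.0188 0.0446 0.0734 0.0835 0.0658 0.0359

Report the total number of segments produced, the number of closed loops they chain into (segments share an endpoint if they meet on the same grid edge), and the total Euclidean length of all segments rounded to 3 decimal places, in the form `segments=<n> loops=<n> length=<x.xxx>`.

cell (3,6): code 0100 → (3.380,7.000)–(4.000,6.383)
cell (3,7): code 1100 → (3.449,8.000)–(3.380,7.000)
cell (3,8): code 1000 → (4.000,8.563)–(3.449,8.000)
cell (4,6): code 0110 → (4.000,6.383)–(5.000,6.337)
cell (4,8): code 1101 → (4.943,9.000)–(4.000,8.563)
cell (4,9): code 1000 → (5.000,9.033)–(4.943,9.000)
cell (5,6): code 0110 → (5.000,6.337)–(6.000,6.484)
cell (5,9): code 1001 → (6.000,9.817)–(5.000,9.033)
cell (6,6): code 0110 → (6.000,6.484)–(7.000,6.191)
cell (6,9): code 1101 → (6.214,10.000)–(6.000,9.817)
cell (6,10): code 1000 → (7.000,10.518)–(6.214,10.000)
cell (7,6): code 0110 → (7.000,6.191)–(8.000,6.231)
cell (7,10): code 1001 → (8.000,10.580)–(7.000,10.518)
cell (8,6): code 0010 → (8.000,6.231)–(8.946,7.000)
cell (8,7): code 0111 → (8.946,7.000)–(9.000,7.142)
cell (8,9): code 1011 → (9.000,9.938)–(8.948,10.000)
cell (8,10): code 0001 → (8.948,10.000)–(8.000,10.580)
cell (9,7): code 0010 → (9.000,7.142)–(9.445,8.000)
cell (9,8): code 0011 → (9.445,8.000)–(9.446,9.000)
cell (9,9): code 0001 → (9.446,9.000)–(9.000,9.938)
total: 20 segments, chained into 1 closed loop(s), length Σ = 16.888086

segments=20 loops=1 length=16.888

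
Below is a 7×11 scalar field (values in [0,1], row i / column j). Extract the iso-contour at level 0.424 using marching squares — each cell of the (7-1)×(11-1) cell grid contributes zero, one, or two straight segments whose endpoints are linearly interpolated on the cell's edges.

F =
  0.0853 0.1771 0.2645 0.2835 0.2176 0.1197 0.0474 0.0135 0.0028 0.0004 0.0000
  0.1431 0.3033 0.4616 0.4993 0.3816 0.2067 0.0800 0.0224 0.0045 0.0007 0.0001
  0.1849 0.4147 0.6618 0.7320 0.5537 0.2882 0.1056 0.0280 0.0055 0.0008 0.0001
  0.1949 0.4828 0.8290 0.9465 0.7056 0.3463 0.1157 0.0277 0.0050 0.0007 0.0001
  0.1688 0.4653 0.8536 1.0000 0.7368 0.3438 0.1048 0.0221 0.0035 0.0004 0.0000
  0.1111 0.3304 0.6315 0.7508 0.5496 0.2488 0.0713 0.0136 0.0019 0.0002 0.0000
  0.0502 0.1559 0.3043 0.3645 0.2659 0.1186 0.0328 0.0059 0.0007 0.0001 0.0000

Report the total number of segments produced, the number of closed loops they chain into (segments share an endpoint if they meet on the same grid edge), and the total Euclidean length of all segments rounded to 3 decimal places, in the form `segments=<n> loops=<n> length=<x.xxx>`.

segments=18 loops=1 length=14.501

cell (0,1): code 0100 → (0.809,2.000)–(1.000,1.762)
cell (0,2): code 1100 → (0.651,3.000)–(0.809,2.000)
cell (0,3): code 1000 → (1.000,3.640)–(0.651,3.000)
cell (1,1): code 0110 → (1.000,1.762)–(2.000,1.038)
cell (1,3): code 1101 → (1.246,4.000)–(1.000,3.640)
cell (1,4): code 1000 → (2.000,4.489)–(1.246,4.000)
cell (2,0): code 0100 → (2.137,1.000)–(3.000,0.796)
cell (2,1): code 1110 → (2.000,1.038)–(2.137,1.000)
cell (2,4): code 1001 → (3.000,4.784)–(2.000,4.489)
cell (3,0): code 0110 → (3.000,0.796)–(4.000,0.861)
cell (3,4): code 1001 → (4.000,4.796)–(3.000,4.784)
cell (4,0): code 0010 → (4.000,0.861)–(4.306,1.000)
cell (4,1): code 0111 → (4.306,1.000)–(5.000,1.311)
cell (4,4): code 1001 → (5.000,4.418)–(4.000,4.796)
cell (5,1): code 0010 → (5.000,1.311)–(5.634,2.000)
cell (5,2): code 0011 → (5.634,2.000)–(5.846,3.000)
cell (5,3): code 0011 → (5.846,3.000)–(5.443,4.000)
cell (5,4): code 0001 → (5.443,4.000)–(5.000,4.418)
total: 18 segments, chained into 1 closed loop(s), length Σ = 14.500552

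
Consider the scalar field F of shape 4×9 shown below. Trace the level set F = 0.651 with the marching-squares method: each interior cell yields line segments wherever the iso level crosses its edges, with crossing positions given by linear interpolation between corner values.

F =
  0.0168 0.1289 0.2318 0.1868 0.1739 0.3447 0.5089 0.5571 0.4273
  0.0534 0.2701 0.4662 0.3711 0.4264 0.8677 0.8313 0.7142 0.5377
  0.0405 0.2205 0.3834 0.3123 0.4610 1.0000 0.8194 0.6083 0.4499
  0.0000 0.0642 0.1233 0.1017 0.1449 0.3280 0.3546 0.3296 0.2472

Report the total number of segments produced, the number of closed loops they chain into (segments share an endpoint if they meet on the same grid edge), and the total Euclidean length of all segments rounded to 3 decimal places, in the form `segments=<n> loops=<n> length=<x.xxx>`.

cell (0,4): code 0100 → (0.586,5.000)–(1.000,4.509)
cell (0,5): code 1100 → (0.441,6.000)–(0.586,5.000)
cell (0,6): code 1100 → (0.598,7.000)–(0.441,6.000)
cell (0,7): code 1000 → (1.000,7.358)–(0.598,7.000)
cell (1,4): code 0110 → (1.000,4.509)–(2.000,4.353)
cell (1,6): code 1011 → (2.000,6.798)–(1.597,7.000)
cell (1,7): code 0001 → (1.597,7.000)–(1.000,7.358)
cell (2,4): code 0010 → (2.000,4.353)–(2.519,5.000)
cell (2,5): code 0011 → (2.519,5.000)–(2.362,6.000)
cell (2,6): code 0001 → (2.362,6.000)–(2.000,6.798)
total: 10 segments, chained into 1 closed loop(s), length Σ = 8.081435

segments=10 loops=1 length=8.081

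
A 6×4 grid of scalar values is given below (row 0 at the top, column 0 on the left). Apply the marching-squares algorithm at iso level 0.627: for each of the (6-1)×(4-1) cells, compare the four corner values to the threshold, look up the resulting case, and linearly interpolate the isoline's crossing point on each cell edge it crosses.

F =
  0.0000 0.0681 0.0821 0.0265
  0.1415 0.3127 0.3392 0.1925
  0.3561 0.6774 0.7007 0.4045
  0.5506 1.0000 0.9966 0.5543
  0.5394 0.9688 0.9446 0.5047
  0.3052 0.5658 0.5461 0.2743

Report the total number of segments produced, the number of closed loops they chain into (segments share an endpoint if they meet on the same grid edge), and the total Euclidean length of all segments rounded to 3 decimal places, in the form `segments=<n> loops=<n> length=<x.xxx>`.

cell (1,0): code 0100 → (1.862,1.000)–(2.000,0.843)
cell (1,1): code 1100 → (1.796,2.000)–(1.862,1.000)
cell (1,2): code 1000 → (2.000,2.249)–(1.796,2.000)
cell (2,0): code 0110 → (2.000,0.843)–(3.000,0.170)
cell (2,2): code 1001 → (3.000,2.836)–(2.000,2.249)
cell (3,0): code 0110 → (3.000,0.170)–(4.000,0.204)
cell (3,2): code 1001 → (4.000,2.722)–(3.000,2.836)
cell (4,0): code 0010 → (4.000,0.204)–(4.848,1.000)
cell (4,1): code 0011 → (4.848,1.000)–(4.797,2.000)
cell (4,2): code 0001 → (4.797,2.000)–(4.000,2.722)
total: 10 segments, chained into 1 closed loop(s), length Σ = 9.144663

segments=10 loops=1 length=9.145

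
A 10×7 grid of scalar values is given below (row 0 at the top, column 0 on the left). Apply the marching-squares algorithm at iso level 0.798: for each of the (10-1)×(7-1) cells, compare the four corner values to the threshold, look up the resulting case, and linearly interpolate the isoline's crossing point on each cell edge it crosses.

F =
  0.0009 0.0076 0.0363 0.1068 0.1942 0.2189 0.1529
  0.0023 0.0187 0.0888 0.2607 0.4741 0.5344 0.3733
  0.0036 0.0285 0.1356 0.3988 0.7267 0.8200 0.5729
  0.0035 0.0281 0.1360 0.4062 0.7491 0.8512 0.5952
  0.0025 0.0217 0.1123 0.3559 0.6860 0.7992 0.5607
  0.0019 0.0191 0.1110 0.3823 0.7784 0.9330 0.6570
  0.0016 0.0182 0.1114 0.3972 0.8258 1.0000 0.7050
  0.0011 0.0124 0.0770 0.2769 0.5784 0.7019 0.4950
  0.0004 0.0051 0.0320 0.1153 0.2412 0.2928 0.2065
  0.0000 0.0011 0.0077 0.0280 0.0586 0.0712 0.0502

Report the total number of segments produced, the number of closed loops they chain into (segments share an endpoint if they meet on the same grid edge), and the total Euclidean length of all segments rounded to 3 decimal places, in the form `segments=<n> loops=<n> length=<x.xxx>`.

cell (1,4): code 0100 → (1.923,5.000)–(2.000,4.764)
cell (1,5): code 1000 → (2.000,5.089)–(1.923,5.000)
cell (2,4): code 0110 → (2.000,4.764)–(3.000,4.479)
cell (2,5): code 1001 → (3.000,5.208)–(2.000,5.089)
cell (3,4): code 0110 → (3.000,4.479)–(4.000,4.989)
cell (3,5): code 1001 → (4.000,5.005)–(3.000,5.208)
cell (4,4): code 0110 → (4.000,4.989)–(5.000,4.127)
cell (4,5): code 1001 → (5.000,5.489)–(4.000,5.005)
cell (5,3): code 0100 → (5.414,4.000)–(6.000,3.935)
cell (5,4): code 1110 → (5.000,4.127)–(5.414,4.000)
cell (5,5): code 1001 → (6.000,5.685)–(5.000,5.489)
cell (6,3): code 0010 → (6.000,3.935)–(6.112,4.000)
cell (6,4): code 0011 → (6.112,4.000)–(6.678,5.000)
cell (6,5): code 0001 → (6.678,5.000)–(6.000,5.685)
total: 14 segments, chained into 1 closed loop(s), length Σ = 11.270807

segments=14 loops=1 length=11.271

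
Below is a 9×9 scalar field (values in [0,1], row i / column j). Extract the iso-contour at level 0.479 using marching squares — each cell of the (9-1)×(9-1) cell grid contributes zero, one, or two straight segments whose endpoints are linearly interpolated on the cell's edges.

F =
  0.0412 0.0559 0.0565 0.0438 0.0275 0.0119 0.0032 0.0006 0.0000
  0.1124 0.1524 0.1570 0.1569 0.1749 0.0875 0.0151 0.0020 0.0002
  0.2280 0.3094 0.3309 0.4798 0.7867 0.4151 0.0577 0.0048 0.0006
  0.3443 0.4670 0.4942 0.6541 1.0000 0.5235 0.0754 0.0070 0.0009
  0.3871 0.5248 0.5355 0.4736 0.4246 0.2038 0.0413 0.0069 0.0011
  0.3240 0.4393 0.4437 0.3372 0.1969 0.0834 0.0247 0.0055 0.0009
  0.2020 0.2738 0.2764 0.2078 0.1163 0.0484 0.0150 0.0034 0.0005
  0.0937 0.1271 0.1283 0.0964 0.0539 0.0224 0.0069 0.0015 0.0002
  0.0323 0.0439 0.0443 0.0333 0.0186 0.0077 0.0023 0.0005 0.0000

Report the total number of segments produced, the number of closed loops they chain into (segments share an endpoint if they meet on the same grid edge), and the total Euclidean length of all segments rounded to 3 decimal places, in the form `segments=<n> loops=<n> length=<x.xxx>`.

cell (1,2): code 0100 → (1.998,3.000)–(2.000,2.995)
cell (1,3): code 1100 → (1.497,4.000)–(1.998,3.000)
cell (1,4): code 1000 → (2.000,4.828)–(1.497,4.000)
cell (2,1): code 0100 → (2.907,2.000)–(3.000,1.441)
cell (2,2): code 1110 → (2.000,2.995)–(2.907,2.000)
cell (2,4): code 1101 → (2.589,5.000)–(2.000,4.828)
cell (2,5): code 1000 → (3.000,5.099)–(2.589,5.000)
cell (3,0): code 0100 → (3.208,1.000)–(4.000,0.667)
cell (3,1): code 1110 → (3.000,1.441)–(3.208,1.000)
cell (3,2): code 1011 → (4.000,2.913)–(3.970,3.000)
cell (3,3): code 0011 → (3.970,3.000)–(3.905,4.000)
cell (3,4): code 0011 → (3.905,4.000)–(3.139,5.000)
cell (3,5): code 0001 → (3.139,5.000)–(3.000,5.099)
cell (4,0): code 0010 → (4.000,0.667)–(4.536,1.000)
cell (4,1): code 0011 → (4.536,1.000)–(4.615,2.000)
cell (4,2): code 0001 → (4.615,2.000)–(4.000,2.913)
total: 16 segments, chained into 1 closed loop(s), length Σ = 11.648598

segments=16 loops=1 length=11.649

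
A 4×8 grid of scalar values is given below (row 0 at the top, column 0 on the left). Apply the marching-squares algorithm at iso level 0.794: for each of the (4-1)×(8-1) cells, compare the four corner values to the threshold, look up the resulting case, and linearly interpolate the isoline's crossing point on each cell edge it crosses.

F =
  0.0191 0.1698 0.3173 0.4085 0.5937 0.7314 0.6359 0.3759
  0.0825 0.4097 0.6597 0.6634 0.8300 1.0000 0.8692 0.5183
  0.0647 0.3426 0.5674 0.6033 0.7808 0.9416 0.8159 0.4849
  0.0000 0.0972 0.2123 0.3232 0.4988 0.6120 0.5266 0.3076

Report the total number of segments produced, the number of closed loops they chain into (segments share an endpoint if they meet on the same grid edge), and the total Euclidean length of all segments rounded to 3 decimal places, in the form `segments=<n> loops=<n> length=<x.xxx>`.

cell (0,3): code 0100 → (0.848,4.000)–(1.000,3.784)
cell (0,4): code 1100 → (0.233,5.000)–(0.848,4.000)
cell (0,5): code 1100 → (0.678,6.000)–(0.233,5.000)
cell (0,6): code 1000 → (1.000,6.214)–(0.678,6.000)
cell (1,3): code 0010 → (1.000,3.784)–(1.732,4.000)
cell (1,4): code 0111 → (1.732,4.000)–(2.000,4.082)
cell (1,6): code 1001 → (2.000,6.066)–(1.000,6.214)
cell (2,4): code 0010 → (2.000,4.082)–(2.448,5.000)
cell (2,5): code 0011 → (2.448,5.000)–(2.076,6.000)
cell (2,6): code 0001 → (2.076,6.000)–(2.000,6.066)
total: 10 segments, chained into 1 closed loop(s), length Σ = 7.162896

segments=10 loops=1 length=7.163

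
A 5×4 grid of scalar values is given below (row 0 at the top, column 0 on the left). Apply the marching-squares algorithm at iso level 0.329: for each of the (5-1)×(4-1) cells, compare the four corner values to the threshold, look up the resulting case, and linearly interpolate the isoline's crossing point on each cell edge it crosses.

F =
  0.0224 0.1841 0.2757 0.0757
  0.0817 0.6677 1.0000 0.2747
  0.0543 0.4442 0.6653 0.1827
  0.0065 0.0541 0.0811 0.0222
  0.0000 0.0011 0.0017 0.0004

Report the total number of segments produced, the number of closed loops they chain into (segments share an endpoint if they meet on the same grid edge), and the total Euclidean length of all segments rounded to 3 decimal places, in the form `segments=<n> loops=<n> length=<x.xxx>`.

cell (0,0): code 0100 → (0.300,1.000)–(1.000,0.422)
cell (0,1): code 1100 → (0.074,2.000)–(0.300,1.000)
cell (0,2): code 1000 → (1.000,2.925)–(0.074,2.000)
cell (1,0): code 0110 → (1.000,0.422)–(2.000,0.705)
cell (1,2): code 1001 → (2.000,2.697)–(1.000,2.925)
cell (2,0): code 0010 → (2.000,0.705)–(2.295,1.000)
cell (2,1): code 0011 → (2.295,1.000)–(2.576,2.000)
cell (2,2): code 0001 → (2.576,2.000)–(2.000,2.697)
total: 8 segments, chained into 1 closed loop(s), length Σ = 7.667572

segments=8 loops=1 length=7.668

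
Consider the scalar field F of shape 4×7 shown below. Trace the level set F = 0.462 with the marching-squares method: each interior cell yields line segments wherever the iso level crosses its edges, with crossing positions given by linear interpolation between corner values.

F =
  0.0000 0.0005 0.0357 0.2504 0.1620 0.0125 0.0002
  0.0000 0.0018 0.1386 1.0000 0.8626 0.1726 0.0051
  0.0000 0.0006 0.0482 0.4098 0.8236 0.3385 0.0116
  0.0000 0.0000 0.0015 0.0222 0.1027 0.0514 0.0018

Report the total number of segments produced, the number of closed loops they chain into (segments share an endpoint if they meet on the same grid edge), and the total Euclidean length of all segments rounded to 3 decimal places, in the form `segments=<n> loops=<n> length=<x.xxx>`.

segments=8 loops=1 length=6.955

cell (0,2): code 0100 → (0.282,3.000)–(1.000,2.375)
cell (0,3): code 1100 → (0.428,4.000)–(0.282,3.000)
cell (0,4): code 1000 → (1.000,4.581)–(0.428,4.000)
cell (1,2): code 0010 → (1.000,2.375)–(1.912,3.000)
cell (1,3): code 0111 → (1.912,3.000)–(2.000,3.126)
cell (1,4): code 1001 → (2.000,4.745)–(1.000,4.581)
cell (2,3): code 0010 → (2.000,3.126)–(2.502,4.000)
cell (2,4): code 0001 → (2.502,4.000)–(2.000,4.745)
total: 8 segments, chained into 1 closed loop(s), length Σ = 6.955482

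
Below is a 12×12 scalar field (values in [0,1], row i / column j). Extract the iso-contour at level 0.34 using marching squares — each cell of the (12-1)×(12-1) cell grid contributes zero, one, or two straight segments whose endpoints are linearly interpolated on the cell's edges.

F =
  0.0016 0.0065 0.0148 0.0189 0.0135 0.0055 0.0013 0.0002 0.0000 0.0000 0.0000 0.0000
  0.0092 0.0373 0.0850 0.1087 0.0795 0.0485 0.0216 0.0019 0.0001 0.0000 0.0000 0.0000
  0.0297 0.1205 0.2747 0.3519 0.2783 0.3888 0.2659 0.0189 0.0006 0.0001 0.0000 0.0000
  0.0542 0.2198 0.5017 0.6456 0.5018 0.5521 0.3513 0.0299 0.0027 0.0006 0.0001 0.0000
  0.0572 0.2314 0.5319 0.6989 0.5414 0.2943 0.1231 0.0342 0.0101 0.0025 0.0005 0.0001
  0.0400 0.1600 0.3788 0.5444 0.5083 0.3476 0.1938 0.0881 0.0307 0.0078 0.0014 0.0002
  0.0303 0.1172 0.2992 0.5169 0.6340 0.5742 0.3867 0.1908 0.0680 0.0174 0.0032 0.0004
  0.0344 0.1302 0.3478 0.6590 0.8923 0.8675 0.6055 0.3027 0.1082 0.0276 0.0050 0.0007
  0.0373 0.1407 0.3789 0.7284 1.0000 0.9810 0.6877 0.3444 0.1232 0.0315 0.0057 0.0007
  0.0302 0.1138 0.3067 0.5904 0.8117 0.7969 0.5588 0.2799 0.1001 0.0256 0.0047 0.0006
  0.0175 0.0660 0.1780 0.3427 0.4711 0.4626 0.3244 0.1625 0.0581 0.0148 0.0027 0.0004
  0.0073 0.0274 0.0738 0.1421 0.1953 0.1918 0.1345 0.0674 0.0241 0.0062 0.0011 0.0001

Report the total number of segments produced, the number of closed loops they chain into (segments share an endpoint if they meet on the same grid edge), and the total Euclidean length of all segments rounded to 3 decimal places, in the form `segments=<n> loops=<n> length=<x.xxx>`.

segments=38 loops=1 length=25.145

cell (1,2): code 0100 → (1.951,3.000)–(2.000,2.846)
cell (1,3): code 1000 → (2.000,3.162)–(1.951,3.000)
cell (1,4): code 0100 → (1.857,5.000)–(2.000,4.558)
cell (1,5): code 1000 → (2.000,5.397)–(1.857,5.000)
cell (2,1): code 0100 → (2.288,2.000)–(3.000,1.426)
cell (2,2): code 1110 → (2.000,2.846)–(2.288,2.000)
cell (2,3): code 1101 → (2.276,4.000)–(2.000,3.162)
cell (2,4): code 1110 → (2.000,4.558)–(2.276,4.000)
cell (2,5): code 1101 → (2.868,6.000)–(2.000,5.397)
cell (2,6): code 1000 → (3.000,6.035)–(2.868,6.000)
cell (3,1): code 0110 → (3.000,1.426)–(4.000,1.361)
cell (3,4): code 1011 → (4.000,4.815)–(3.823,5.000)
cell (3,5): code 0011 → (3.823,5.000)–(3.050,6.000)
cell (3,6): code 0001 → (3.050,6.000)–(3.000,6.035)
cell (4,1): code 0110 → (4.000,1.361)–(5.000,1.823)
cell (4,4): code 1101 → (4.857,5.000)–(4.000,4.815)
cell (4,5): code 1000 → (5.000,5.049)–(4.857,5.000)
cell (5,1): code 0010 → (5.000,1.823)–(5.487,2.000)
cell (5,2): code 0111 → (5.487,2.000)–(6.000,2.187)
cell (5,5): code 1101 → (5.758,6.000)–(5.000,5.049)
cell (5,6): code 1000 → (6.000,6.238)–(5.758,6.000)
cell (6,1): code 0100 → (6.840,2.000)–(7.000,1.964)
cell (6,2): code 1110 → (6.000,2.187)–(6.840,2.000)
cell (6,6): code 1001 → (7.000,6.877)–(6.000,6.238)
cell (7,1): code 0110 → (7.000,1.964)–(8.000,1.837)
cell (7,6): code 1101 → (7.894,7.000)–(7.000,6.877)
cell (7,7): code 1000 → (8.000,7.020)–(7.894,7.000)
cell (8,1): code 0010 → (8.000,1.837)–(8.539,2.000)
cell (8,2): code 0111 → (8.539,2.000)–(9.000,2.117)
cell (8,6): code 1011 → (9.000,6.785)–(8.068,7.000)
cell (8,7): code 0001 → (8.068,7.000)–(8.000,7.020)
cell (9,2): code 0110 → (9.000,2.117)–(10.000,2.984)
cell (9,5): code 1011 → (10.000,5.887)–(9.933,6.000)
cell (9,6): code 0001 → (9.933,6.000)–(9.000,6.785)
cell (10,2): code 0010 → (10.000,2.984)–(10.013,3.000)
cell (10,3): code 0011 → (10.013,3.000)–(10.475,4.000)
cell (10,4): code 0011 → (10.475,4.000)–(10.453,5.000)
cell (10,5): code 0001 → (10.453,5.000)–(10.000,5.887)
total: 38 segments, chained into 1 closed loop(s), length Σ = 25.144591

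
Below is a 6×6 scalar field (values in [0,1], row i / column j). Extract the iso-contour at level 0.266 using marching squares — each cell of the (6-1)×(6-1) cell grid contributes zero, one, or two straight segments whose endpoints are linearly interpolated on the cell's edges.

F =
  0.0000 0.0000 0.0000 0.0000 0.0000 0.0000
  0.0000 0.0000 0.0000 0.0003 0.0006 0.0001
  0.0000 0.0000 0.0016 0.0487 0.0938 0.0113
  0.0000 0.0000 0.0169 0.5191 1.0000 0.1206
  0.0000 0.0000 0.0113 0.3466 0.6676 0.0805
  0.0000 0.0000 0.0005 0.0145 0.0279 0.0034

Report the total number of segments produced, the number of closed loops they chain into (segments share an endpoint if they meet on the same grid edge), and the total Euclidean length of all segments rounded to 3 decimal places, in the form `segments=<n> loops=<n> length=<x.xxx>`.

cell (2,2): code 0100 → (2.462,3.000)–(3.000,2.496)
cell (2,3): code 1100 → (2.190,4.000)–(2.462,3.000)
cell (2,4): code 1000 → (3.000,4.835)–(2.190,4.000)
cell (3,2): code 0110 → (3.000,2.496)–(4.000,2.760)
cell (3,4): code 1001 → (4.000,4.684)–(3.000,4.835)
cell (4,2): code 0010 → (4.000,2.760)–(4.243,3.000)
cell (4,3): code 0011 → (4.243,3.000)–(4.628,4.000)
cell (4,4): code 0001 → (4.628,4.000)–(4.000,4.684)
total: 8 segments, chained into 1 closed loop(s), length Σ = 7.323678

segments=8 loops=1 length=7.324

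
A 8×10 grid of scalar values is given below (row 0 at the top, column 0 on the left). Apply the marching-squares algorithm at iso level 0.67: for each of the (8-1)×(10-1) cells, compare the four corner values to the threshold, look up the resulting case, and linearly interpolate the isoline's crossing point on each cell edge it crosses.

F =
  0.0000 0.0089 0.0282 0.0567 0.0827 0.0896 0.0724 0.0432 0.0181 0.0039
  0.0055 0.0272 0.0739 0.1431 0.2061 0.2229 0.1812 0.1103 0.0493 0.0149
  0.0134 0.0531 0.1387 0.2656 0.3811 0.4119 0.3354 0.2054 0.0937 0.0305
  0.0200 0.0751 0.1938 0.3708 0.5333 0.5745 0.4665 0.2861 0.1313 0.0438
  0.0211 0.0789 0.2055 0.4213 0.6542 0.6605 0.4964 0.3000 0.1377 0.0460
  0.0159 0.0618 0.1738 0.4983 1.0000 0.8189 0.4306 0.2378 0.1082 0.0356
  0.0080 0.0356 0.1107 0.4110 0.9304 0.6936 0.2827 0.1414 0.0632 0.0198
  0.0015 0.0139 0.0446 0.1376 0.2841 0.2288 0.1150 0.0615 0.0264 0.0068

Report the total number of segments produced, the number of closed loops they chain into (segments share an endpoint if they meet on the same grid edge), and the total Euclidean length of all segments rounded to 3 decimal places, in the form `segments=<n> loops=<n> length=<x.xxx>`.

cell (4,3): code 0100 → (4.046,4.000)–(5.000,3.342)
cell (4,4): code 1100 → (4.060,5.000)–(4.046,4.000)
cell (4,5): code 1000 → (5.000,5.383)–(4.060,5.000)
cell (5,3): code 0110 → (5.000,3.342)–(6.000,3.499)
cell (5,5): code 1001 → (6.000,5.057)–(5.000,5.383)
cell (6,3): code 0010 → (6.000,3.499)–(6.403,4.000)
cell (6,4): code 0011 → (6.403,4.000)–(6.051,5.000)
cell (6,5): code 0001 → (6.051,5.000)–(6.000,5.057)
total: 8 segments, chained into 1 closed loop(s), length Σ = 7.018364

segments=8 loops=1 length=7.018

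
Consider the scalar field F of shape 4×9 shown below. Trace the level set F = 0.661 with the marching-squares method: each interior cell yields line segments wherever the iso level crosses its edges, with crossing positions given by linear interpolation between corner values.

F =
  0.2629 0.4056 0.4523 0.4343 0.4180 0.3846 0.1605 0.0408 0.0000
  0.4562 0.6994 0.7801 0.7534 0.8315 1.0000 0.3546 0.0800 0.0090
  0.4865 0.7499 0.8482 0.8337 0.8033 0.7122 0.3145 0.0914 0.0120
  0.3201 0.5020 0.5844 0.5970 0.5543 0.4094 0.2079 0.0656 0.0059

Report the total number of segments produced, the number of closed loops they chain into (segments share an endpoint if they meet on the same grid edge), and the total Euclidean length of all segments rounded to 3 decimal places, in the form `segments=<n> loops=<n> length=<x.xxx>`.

segments=14 loops=1 length=11.960

cell (0,0): code 0100 → (0.869,1.000)–(1.000,0.842)
cell (0,1): code 1100 → (0.637,2.000)–(0.869,1.000)
cell (0,2): code 1100 → (0.710,3.000)–(0.637,2.000)
cell (0,3): code 1100 → (0.588,4.000)–(0.710,3.000)
cell (0,4): code 1100 → (0.449,5.000)–(0.588,4.000)
cell (0,5): code 1000 → (1.000,5.525)–(0.449,5.000)
cell (1,0): code 0110 → (1.000,0.842)–(2.000,0.662)
cell (1,5): code 1001 → (2.000,5.129)–(1.000,5.525)
cell (2,0): code 0010 → (2.000,0.662)–(2.359,1.000)
cell (2,1): code 0011 → (2.359,1.000)–(2.710,2.000)
cell (2,2): code 0011 → (2.710,2.000)–(2.730,3.000)
cell (2,3): code 0011 → (2.730,3.000)–(2.571,4.000)
cell (2,4): code 0011 → (2.571,4.000)–(2.169,5.000)
cell (2,5): code 0001 → (2.169,5.000)–(2.000,5.129)
total: 14 segments, chained into 1 closed loop(s), length Σ = 11.959687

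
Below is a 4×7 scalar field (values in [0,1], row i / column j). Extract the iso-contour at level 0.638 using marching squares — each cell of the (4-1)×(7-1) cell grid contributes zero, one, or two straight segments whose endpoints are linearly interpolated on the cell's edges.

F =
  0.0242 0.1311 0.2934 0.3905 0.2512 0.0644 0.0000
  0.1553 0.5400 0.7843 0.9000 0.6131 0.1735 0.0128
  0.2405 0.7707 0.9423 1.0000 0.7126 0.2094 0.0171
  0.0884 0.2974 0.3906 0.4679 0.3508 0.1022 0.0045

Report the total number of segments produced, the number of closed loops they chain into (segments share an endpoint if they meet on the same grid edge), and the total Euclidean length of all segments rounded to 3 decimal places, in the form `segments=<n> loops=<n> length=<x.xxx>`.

segments=12 loops=1 length=8.762

cell (0,1): code 0100 → (0.702,2.000)–(1.000,1.401)
cell (0,2): code 1100 → (0.486,3.000)–(0.702,2.000)
cell (0,3): code 1000 → (1.000,3.913)–(0.486,3.000)
cell (1,0): code 0100 → (1.425,1.000)–(2.000,0.750)
cell (1,1): code 1110 → (1.000,1.401)–(1.425,1.000)
cell (1,3): code 1101 → (1.250,4.000)–(1.000,3.913)
cell (1,4): code 1000 → (2.000,4.148)–(1.250,4.000)
cell (2,0): code 0010 → (2.000,0.750)–(2.280,1.000)
cell (2,1): code 0011 → (2.280,1.000)–(2.552,2.000)
cell (2,2): code 0011 → (2.552,2.000)–(2.680,3.000)
cell (2,3): code 0011 → (2.680,3.000)–(2.206,4.000)
cell (2,4): code 0001 → (2.206,4.000)–(2.000,4.148)
total: 12 segments, chained into 1 closed loop(s), length Σ = 8.761633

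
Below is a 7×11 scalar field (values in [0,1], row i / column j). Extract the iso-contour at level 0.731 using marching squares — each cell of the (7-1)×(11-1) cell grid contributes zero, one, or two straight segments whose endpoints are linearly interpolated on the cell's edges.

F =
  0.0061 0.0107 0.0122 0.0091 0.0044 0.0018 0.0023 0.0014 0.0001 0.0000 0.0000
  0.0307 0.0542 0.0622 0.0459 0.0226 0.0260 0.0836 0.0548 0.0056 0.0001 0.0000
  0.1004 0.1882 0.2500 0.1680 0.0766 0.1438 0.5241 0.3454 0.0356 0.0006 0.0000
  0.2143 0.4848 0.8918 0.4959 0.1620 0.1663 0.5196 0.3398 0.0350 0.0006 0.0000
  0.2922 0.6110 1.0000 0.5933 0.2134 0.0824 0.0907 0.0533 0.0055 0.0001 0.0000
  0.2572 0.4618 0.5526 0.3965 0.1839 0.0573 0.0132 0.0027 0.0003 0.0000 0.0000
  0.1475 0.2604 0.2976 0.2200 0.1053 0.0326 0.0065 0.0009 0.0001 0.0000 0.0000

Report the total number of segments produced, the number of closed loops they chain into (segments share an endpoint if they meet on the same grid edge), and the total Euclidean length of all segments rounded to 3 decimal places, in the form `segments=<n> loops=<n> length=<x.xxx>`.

cell (2,1): code 0100 → (2.749,2.000)–(3.000,1.605)
cell (2,2): code 1000 → (3.000,2.406)–(2.749,2.000)
cell (3,1): code 0110 → (3.000,1.605)–(4.000,1.308)
cell (3,2): code 1001 → (4.000,2.661)–(3.000,2.406)
cell (4,1): code 0010 → (4.000,1.308)–(4.601,2.000)
cell (4,2): code 0001 → (4.601,2.000)–(4.000,2.661)
total: 6 segments, chained into 1 closed loop(s), length Σ = 4.830337

segments=6 loops=1 length=4.830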